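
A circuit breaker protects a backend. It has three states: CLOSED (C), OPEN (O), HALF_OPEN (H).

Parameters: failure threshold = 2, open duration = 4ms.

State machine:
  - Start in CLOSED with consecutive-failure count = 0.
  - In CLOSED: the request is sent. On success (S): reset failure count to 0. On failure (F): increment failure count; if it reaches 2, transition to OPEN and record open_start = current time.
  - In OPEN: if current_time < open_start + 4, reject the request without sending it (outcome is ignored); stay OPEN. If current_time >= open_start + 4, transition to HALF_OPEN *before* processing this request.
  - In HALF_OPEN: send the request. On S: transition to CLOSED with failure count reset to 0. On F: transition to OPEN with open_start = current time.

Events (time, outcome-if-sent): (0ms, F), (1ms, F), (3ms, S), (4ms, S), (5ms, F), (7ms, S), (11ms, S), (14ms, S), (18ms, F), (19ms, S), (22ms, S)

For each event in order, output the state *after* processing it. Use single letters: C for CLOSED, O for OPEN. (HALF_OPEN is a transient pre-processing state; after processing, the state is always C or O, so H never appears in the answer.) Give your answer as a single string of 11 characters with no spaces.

Answer: COOOOOCCCCC

Derivation:
State after each event:
  event#1 t=0ms outcome=F: state=CLOSED
  event#2 t=1ms outcome=F: state=OPEN
  event#3 t=3ms outcome=S: state=OPEN
  event#4 t=4ms outcome=S: state=OPEN
  event#5 t=5ms outcome=F: state=OPEN
  event#6 t=7ms outcome=S: state=OPEN
  event#7 t=11ms outcome=S: state=CLOSED
  event#8 t=14ms outcome=S: state=CLOSED
  event#9 t=18ms outcome=F: state=CLOSED
  event#10 t=19ms outcome=S: state=CLOSED
  event#11 t=22ms outcome=S: state=CLOSED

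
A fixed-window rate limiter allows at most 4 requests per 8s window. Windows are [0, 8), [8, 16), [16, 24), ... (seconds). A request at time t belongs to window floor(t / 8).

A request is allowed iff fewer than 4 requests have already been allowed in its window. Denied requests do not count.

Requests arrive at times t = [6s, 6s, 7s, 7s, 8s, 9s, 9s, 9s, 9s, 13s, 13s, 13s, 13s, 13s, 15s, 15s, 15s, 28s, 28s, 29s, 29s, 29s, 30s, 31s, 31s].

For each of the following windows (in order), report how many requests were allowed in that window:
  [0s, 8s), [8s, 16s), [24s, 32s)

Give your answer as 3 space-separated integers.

Answer: 4 4 4

Derivation:
Processing requests:
  req#1 t=6s (window 0): ALLOW
  req#2 t=6s (window 0): ALLOW
  req#3 t=7s (window 0): ALLOW
  req#4 t=7s (window 0): ALLOW
  req#5 t=8s (window 1): ALLOW
  req#6 t=9s (window 1): ALLOW
  req#7 t=9s (window 1): ALLOW
  req#8 t=9s (window 1): ALLOW
  req#9 t=9s (window 1): DENY
  req#10 t=13s (window 1): DENY
  req#11 t=13s (window 1): DENY
  req#12 t=13s (window 1): DENY
  req#13 t=13s (window 1): DENY
  req#14 t=13s (window 1): DENY
  req#15 t=15s (window 1): DENY
  req#16 t=15s (window 1): DENY
  req#17 t=15s (window 1): DENY
  req#18 t=28s (window 3): ALLOW
  req#19 t=28s (window 3): ALLOW
  req#20 t=29s (window 3): ALLOW
  req#21 t=29s (window 3): ALLOW
  req#22 t=29s (window 3): DENY
  req#23 t=30s (window 3): DENY
  req#24 t=31s (window 3): DENY
  req#25 t=31s (window 3): DENY

Allowed counts by window: 4 4 4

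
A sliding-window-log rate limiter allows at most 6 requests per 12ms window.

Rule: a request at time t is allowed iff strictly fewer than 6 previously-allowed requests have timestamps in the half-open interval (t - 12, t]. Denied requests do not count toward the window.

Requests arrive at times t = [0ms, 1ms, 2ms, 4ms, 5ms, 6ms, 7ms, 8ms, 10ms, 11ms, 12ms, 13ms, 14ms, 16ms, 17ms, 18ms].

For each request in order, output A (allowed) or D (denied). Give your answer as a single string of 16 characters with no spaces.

Tracking allowed requests in the window:
  req#1 t=0ms: ALLOW
  req#2 t=1ms: ALLOW
  req#3 t=2ms: ALLOW
  req#4 t=4ms: ALLOW
  req#5 t=5ms: ALLOW
  req#6 t=6ms: ALLOW
  req#7 t=7ms: DENY
  req#8 t=8ms: DENY
  req#9 t=10ms: DENY
  req#10 t=11ms: DENY
  req#11 t=12ms: ALLOW
  req#12 t=13ms: ALLOW
  req#13 t=14ms: ALLOW
  req#14 t=16ms: ALLOW
  req#15 t=17ms: ALLOW
  req#16 t=18ms: ALLOW

Answer: AAAAAADDDDAAAAAA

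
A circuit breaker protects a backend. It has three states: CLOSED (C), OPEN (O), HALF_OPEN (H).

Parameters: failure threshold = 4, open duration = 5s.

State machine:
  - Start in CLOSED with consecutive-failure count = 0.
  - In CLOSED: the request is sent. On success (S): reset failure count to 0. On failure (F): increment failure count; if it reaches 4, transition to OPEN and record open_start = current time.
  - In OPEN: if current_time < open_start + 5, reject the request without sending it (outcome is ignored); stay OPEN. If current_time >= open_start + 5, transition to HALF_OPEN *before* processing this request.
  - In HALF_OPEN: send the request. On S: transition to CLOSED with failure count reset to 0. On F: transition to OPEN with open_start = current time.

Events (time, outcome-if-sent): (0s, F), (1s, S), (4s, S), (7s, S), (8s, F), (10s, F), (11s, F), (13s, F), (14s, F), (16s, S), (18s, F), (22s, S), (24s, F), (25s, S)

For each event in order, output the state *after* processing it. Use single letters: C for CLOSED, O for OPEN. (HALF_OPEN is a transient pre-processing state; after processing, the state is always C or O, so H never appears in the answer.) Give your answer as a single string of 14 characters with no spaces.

Answer: CCCCCCCOOOOOOO

Derivation:
State after each event:
  event#1 t=0s outcome=F: state=CLOSED
  event#2 t=1s outcome=S: state=CLOSED
  event#3 t=4s outcome=S: state=CLOSED
  event#4 t=7s outcome=S: state=CLOSED
  event#5 t=8s outcome=F: state=CLOSED
  event#6 t=10s outcome=F: state=CLOSED
  event#7 t=11s outcome=F: state=CLOSED
  event#8 t=13s outcome=F: state=OPEN
  event#9 t=14s outcome=F: state=OPEN
  event#10 t=16s outcome=S: state=OPEN
  event#11 t=18s outcome=F: state=OPEN
  event#12 t=22s outcome=S: state=OPEN
  event#13 t=24s outcome=F: state=OPEN
  event#14 t=25s outcome=S: state=OPEN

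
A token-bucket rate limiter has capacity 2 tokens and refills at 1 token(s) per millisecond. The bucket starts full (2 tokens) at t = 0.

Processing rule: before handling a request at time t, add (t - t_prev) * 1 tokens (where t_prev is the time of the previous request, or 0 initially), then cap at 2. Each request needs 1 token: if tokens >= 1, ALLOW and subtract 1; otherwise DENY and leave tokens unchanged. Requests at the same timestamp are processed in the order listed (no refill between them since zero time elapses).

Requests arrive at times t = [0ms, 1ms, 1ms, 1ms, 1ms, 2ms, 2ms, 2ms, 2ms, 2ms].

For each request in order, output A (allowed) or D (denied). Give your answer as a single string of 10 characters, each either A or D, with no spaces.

Answer: AAADDADDDD

Derivation:
Simulating step by step:
  req#1 t=0ms: ALLOW
  req#2 t=1ms: ALLOW
  req#3 t=1ms: ALLOW
  req#4 t=1ms: DENY
  req#5 t=1ms: DENY
  req#6 t=2ms: ALLOW
  req#7 t=2ms: DENY
  req#8 t=2ms: DENY
  req#9 t=2ms: DENY
  req#10 t=2ms: DENY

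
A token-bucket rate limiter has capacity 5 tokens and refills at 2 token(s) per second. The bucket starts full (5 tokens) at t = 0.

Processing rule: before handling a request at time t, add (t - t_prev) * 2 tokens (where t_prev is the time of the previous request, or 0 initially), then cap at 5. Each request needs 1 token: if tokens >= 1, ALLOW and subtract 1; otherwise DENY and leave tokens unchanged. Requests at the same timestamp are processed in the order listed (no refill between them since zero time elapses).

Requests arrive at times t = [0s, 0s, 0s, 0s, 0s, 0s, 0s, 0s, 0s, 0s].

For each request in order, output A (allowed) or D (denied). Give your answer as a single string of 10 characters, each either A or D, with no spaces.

Simulating step by step:
  req#1 t=0s: ALLOW
  req#2 t=0s: ALLOW
  req#3 t=0s: ALLOW
  req#4 t=0s: ALLOW
  req#5 t=0s: ALLOW
  req#6 t=0s: DENY
  req#7 t=0s: DENY
  req#8 t=0s: DENY
  req#9 t=0s: DENY
  req#10 t=0s: DENY

Answer: AAAAADDDDD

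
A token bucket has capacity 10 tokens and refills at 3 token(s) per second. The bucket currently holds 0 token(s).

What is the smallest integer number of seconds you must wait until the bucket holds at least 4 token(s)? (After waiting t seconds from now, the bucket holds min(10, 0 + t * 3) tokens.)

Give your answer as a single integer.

Need 0 + t * 3 >= 4, so t >= 4/3.
Smallest integer t = ceil(4/3) = 2.

Answer: 2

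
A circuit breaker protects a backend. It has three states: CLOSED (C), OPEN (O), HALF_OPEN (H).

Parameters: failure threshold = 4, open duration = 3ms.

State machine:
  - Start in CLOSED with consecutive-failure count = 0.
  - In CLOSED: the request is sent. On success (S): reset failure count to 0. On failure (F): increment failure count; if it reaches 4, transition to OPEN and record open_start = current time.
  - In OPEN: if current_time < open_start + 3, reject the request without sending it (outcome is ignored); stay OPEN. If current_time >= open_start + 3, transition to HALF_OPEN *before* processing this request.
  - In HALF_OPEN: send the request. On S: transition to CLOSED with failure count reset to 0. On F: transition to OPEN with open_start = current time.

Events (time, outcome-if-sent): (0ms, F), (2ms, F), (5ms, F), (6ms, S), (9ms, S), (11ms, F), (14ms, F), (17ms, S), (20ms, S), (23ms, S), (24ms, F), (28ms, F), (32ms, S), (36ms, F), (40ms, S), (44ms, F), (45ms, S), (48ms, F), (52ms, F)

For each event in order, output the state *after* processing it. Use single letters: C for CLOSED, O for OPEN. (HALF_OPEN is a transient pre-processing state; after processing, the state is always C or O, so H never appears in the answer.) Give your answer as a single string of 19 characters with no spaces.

State after each event:
  event#1 t=0ms outcome=F: state=CLOSED
  event#2 t=2ms outcome=F: state=CLOSED
  event#3 t=5ms outcome=F: state=CLOSED
  event#4 t=6ms outcome=S: state=CLOSED
  event#5 t=9ms outcome=S: state=CLOSED
  event#6 t=11ms outcome=F: state=CLOSED
  event#7 t=14ms outcome=F: state=CLOSED
  event#8 t=17ms outcome=S: state=CLOSED
  event#9 t=20ms outcome=S: state=CLOSED
  event#10 t=23ms outcome=S: state=CLOSED
  event#11 t=24ms outcome=F: state=CLOSED
  event#12 t=28ms outcome=F: state=CLOSED
  event#13 t=32ms outcome=S: state=CLOSED
  event#14 t=36ms outcome=F: state=CLOSED
  event#15 t=40ms outcome=S: state=CLOSED
  event#16 t=44ms outcome=F: state=CLOSED
  event#17 t=45ms outcome=S: state=CLOSED
  event#18 t=48ms outcome=F: state=CLOSED
  event#19 t=52ms outcome=F: state=CLOSED

Answer: CCCCCCCCCCCCCCCCCCC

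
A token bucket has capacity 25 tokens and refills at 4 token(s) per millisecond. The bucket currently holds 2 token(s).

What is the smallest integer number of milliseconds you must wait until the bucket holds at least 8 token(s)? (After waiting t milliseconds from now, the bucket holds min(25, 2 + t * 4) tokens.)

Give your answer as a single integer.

Need 2 + t * 4 >= 8, so t >= 6/4.
Smallest integer t = ceil(6/4) = 2.

Answer: 2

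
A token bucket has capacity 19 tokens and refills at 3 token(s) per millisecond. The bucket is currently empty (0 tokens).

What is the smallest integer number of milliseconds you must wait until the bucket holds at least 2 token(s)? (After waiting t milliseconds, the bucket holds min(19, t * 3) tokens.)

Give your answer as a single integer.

Answer: 1

Derivation:
Need t * 3 >= 2, so t >= 2/3.
Smallest integer t = ceil(2/3) = 1.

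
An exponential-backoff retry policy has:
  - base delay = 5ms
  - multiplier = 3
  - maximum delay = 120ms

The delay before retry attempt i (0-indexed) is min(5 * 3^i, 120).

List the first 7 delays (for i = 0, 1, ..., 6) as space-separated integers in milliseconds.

Answer: 5 15 45 120 120 120 120

Derivation:
Computing each delay:
  i=0: min(5*3^0, 120) = 5
  i=1: min(5*3^1, 120) = 15
  i=2: min(5*3^2, 120) = 45
  i=3: min(5*3^3, 120) = 120
  i=4: min(5*3^4, 120) = 120
  i=5: min(5*3^5, 120) = 120
  i=6: min(5*3^6, 120) = 120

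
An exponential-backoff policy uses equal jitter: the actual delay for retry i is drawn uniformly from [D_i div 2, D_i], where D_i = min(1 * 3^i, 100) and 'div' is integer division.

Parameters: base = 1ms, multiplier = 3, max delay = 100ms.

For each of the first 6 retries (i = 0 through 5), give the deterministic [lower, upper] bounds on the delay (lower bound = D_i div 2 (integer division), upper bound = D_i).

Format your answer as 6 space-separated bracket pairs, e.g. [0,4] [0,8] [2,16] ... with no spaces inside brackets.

Answer: [0,1] [1,3] [4,9] [13,27] [40,81] [50,100]

Derivation:
Computing bounds per retry:
  i=0: D_i=min(1*3^0,100)=1, bounds=[0,1]
  i=1: D_i=min(1*3^1,100)=3, bounds=[1,3]
  i=2: D_i=min(1*3^2,100)=9, bounds=[4,9]
  i=3: D_i=min(1*3^3,100)=27, bounds=[13,27]
  i=4: D_i=min(1*3^4,100)=81, bounds=[40,81]
  i=5: D_i=min(1*3^5,100)=100, bounds=[50,100]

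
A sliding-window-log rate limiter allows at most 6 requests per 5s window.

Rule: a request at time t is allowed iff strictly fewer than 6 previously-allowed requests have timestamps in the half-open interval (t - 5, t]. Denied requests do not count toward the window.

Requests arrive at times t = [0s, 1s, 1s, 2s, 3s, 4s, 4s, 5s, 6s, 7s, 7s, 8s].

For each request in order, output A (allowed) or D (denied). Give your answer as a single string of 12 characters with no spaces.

Tracking allowed requests in the window:
  req#1 t=0s: ALLOW
  req#2 t=1s: ALLOW
  req#3 t=1s: ALLOW
  req#4 t=2s: ALLOW
  req#5 t=3s: ALLOW
  req#6 t=4s: ALLOW
  req#7 t=4s: DENY
  req#8 t=5s: ALLOW
  req#9 t=6s: ALLOW
  req#10 t=7s: ALLOW
  req#11 t=7s: ALLOW
  req#12 t=8s: ALLOW

Answer: AAAAAADAAAAA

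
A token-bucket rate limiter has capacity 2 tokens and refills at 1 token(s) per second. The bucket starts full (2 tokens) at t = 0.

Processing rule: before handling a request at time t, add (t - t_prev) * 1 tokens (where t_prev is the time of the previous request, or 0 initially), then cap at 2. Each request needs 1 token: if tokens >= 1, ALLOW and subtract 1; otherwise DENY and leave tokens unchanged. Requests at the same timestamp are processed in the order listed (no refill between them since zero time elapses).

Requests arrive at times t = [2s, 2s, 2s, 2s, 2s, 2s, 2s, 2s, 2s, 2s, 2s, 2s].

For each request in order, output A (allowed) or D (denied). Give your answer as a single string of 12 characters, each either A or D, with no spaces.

Answer: AADDDDDDDDDD

Derivation:
Simulating step by step:
  req#1 t=2s: ALLOW
  req#2 t=2s: ALLOW
  req#3 t=2s: DENY
  req#4 t=2s: DENY
  req#5 t=2s: DENY
  req#6 t=2s: DENY
  req#7 t=2s: DENY
  req#8 t=2s: DENY
  req#9 t=2s: DENY
  req#10 t=2s: DENY
  req#11 t=2s: DENY
  req#12 t=2s: DENY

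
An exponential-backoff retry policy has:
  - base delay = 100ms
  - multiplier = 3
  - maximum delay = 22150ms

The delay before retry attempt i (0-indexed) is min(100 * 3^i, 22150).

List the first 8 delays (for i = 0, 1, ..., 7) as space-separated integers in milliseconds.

Answer: 100 300 900 2700 8100 22150 22150 22150

Derivation:
Computing each delay:
  i=0: min(100*3^0, 22150) = 100
  i=1: min(100*3^1, 22150) = 300
  i=2: min(100*3^2, 22150) = 900
  i=3: min(100*3^3, 22150) = 2700
  i=4: min(100*3^4, 22150) = 8100
  i=5: min(100*3^5, 22150) = 22150
  i=6: min(100*3^6, 22150) = 22150
  i=7: min(100*3^7, 22150) = 22150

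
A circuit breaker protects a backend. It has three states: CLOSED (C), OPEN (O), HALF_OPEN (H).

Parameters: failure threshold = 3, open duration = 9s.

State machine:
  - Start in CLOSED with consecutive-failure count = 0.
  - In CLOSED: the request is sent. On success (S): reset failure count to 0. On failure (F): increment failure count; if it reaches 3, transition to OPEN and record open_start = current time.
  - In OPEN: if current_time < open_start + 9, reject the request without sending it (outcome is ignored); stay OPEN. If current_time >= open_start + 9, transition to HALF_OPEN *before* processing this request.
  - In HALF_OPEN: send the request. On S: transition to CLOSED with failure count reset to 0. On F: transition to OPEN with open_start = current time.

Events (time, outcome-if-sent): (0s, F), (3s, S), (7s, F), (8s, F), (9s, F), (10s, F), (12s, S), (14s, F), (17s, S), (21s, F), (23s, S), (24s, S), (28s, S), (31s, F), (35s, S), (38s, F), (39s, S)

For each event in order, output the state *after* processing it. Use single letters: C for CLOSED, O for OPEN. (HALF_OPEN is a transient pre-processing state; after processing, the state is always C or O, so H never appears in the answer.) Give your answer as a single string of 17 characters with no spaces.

Answer: CCCCOOOOOOOOOOOOO

Derivation:
State after each event:
  event#1 t=0s outcome=F: state=CLOSED
  event#2 t=3s outcome=S: state=CLOSED
  event#3 t=7s outcome=F: state=CLOSED
  event#4 t=8s outcome=F: state=CLOSED
  event#5 t=9s outcome=F: state=OPEN
  event#6 t=10s outcome=F: state=OPEN
  event#7 t=12s outcome=S: state=OPEN
  event#8 t=14s outcome=F: state=OPEN
  event#9 t=17s outcome=S: state=OPEN
  event#10 t=21s outcome=F: state=OPEN
  event#11 t=23s outcome=S: state=OPEN
  event#12 t=24s outcome=S: state=OPEN
  event#13 t=28s outcome=S: state=OPEN
  event#14 t=31s outcome=F: state=OPEN
  event#15 t=35s outcome=S: state=OPEN
  event#16 t=38s outcome=F: state=OPEN
  event#17 t=39s outcome=S: state=OPEN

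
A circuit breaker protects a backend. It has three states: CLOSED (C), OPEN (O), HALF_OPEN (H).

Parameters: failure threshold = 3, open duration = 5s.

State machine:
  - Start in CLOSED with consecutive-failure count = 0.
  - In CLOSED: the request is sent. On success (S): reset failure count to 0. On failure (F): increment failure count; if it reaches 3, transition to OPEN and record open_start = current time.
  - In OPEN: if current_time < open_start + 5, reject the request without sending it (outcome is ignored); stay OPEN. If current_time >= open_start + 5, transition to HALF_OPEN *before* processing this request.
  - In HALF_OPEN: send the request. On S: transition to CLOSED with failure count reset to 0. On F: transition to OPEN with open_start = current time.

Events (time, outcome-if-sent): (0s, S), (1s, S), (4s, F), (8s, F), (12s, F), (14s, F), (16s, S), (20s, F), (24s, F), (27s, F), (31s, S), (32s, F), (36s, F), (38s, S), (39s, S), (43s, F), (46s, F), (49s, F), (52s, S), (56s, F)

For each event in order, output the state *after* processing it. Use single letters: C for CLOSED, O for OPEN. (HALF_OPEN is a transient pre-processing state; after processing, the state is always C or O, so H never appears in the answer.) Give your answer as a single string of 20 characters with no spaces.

Answer: CCCCOOOOOOOOOCCCCOOO

Derivation:
State after each event:
  event#1 t=0s outcome=S: state=CLOSED
  event#2 t=1s outcome=S: state=CLOSED
  event#3 t=4s outcome=F: state=CLOSED
  event#4 t=8s outcome=F: state=CLOSED
  event#5 t=12s outcome=F: state=OPEN
  event#6 t=14s outcome=F: state=OPEN
  event#7 t=16s outcome=S: state=OPEN
  event#8 t=20s outcome=F: state=OPEN
  event#9 t=24s outcome=F: state=OPEN
  event#10 t=27s outcome=F: state=OPEN
  event#11 t=31s outcome=S: state=OPEN
  event#12 t=32s outcome=F: state=OPEN
  event#13 t=36s outcome=F: state=OPEN
  event#14 t=38s outcome=S: state=CLOSED
  event#15 t=39s outcome=S: state=CLOSED
  event#16 t=43s outcome=F: state=CLOSED
  event#17 t=46s outcome=F: state=CLOSED
  event#18 t=49s outcome=F: state=OPEN
  event#19 t=52s outcome=S: state=OPEN
  event#20 t=56s outcome=F: state=OPEN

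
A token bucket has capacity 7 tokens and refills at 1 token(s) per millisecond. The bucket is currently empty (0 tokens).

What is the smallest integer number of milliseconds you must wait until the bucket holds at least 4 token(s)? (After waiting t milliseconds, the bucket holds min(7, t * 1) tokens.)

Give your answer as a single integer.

Need t * 1 >= 4, so t >= 4/1.
Smallest integer t = ceil(4/1) = 4.

Answer: 4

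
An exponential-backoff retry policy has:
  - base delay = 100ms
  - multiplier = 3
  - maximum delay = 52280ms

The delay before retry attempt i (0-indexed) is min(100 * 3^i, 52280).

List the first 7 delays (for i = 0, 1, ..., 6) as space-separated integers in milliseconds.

Answer: 100 300 900 2700 8100 24300 52280

Derivation:
Computing each delay:
  i=0: min(100*3^0, 52280) = 100
  i=1: min(100*3^1, 52280) = 300
  i=2: min(100*3^2, 52280) = 900
  i=3: min(100*3^3, 52280) = 2700
  i=4: min(100*3^4, 52280) = 8100
  i=5: min(100*3^5, 52280) = 24300
  i=6: min(100*3^6, 52280) = 52280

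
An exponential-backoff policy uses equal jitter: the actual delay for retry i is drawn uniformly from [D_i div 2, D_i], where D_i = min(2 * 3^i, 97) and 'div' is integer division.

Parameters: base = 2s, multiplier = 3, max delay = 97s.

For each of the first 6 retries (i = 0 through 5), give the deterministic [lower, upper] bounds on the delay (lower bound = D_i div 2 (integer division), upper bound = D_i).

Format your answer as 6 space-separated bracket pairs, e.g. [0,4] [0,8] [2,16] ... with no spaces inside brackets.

Computing bounds per retry:
  i=0: D_i=min(2*3^0,97)=2, bounds=[1,2]
  i=1: D_i=min(2*3^1,97)=6, bounds=[3,6]
  i=2: D_i=min(2*3^2,97)=18, bounds=[9,18]
  i=3: D_i=min(2*3^3,97)=54, bounds=[27,54]
  i=4: D_i=min(2*3^4,97)=97, bounds=[48,97]
  i=5: D_i=min(2*3^5,97)=97, bounds=[48,97]

Answer: [1,2] [3,6] [9,18] [27,54] [48,97] [48,97]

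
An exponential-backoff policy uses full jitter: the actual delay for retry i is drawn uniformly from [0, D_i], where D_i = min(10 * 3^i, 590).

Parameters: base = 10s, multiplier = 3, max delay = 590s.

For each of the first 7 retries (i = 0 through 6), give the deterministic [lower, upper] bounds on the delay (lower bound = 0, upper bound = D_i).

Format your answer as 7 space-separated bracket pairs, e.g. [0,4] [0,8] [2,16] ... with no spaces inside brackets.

Computing bounds per retry:
  i=0: D_i=min(10*3^0,590)=10, bounds=[0,10]
  i=1: D_i=min(10*3^1,590)=30, bounds=[0,30]
  i=2: D_i=min(10*3^2,590)=90, bounds=[0,90]
  i=3: D_i=min(10*3^3,590)=270, bounds=[0,270]
  i=4: D_i=min(10*3^4,590)=590, bounds=[0,590]
  i=5: D_i=min(10*3^5,590)=590, bounds=[0,590]
  i=6: D_i=min(10*3^6,590)=590, bounds=[0,590]

Answer: [0,10] [0,30] [0,90] [0,270] [0,590] [0,590] [0,590]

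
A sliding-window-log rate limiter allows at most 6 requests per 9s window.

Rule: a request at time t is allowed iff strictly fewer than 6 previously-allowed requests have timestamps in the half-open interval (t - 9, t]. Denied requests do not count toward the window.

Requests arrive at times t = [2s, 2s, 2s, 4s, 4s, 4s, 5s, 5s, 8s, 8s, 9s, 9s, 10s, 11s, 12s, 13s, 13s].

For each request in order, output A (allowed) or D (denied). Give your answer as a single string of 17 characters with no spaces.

Answer: AAAAAADDDDDDDAAAA

Derivation:
Tracking allowed requests in the window:
  req#1 t=2s: ALLOW
  req#2 t=2s: ALLOW
  req#3 t=2s: ALLOW
  req#4 t=4s: ALLOW
  req#5 t=4s: ALLOW
  req#6 t=4s: ALLOW
  req#7 t=5s: DENY
  req#8 t=5s: DENY
  req#9 t=8s: DENY
  req#10 t=8s: DENY
  req#11 t=9s: DENY
  req#12 t=9s: DENY
  req#13 t=10s: DENY
  req#14 t=11s: ALLOW
  req#15 t=12s: ALLOW
  req#16 t=13s: ALLOW
  req#17 t=13s: ALLOW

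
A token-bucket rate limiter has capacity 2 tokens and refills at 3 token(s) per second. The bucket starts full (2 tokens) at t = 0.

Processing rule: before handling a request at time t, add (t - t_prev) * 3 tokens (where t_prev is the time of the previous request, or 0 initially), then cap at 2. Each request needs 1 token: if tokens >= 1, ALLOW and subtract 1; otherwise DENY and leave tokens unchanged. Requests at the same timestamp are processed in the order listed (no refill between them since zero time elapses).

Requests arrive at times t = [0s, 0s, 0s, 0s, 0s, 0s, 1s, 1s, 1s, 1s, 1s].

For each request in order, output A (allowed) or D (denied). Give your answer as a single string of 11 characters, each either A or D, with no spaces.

Simulating step by step:
  req#1 t=0s: ALLOW
  req#2 t=0s: ALLOW
  req#3 t=0s: DENY
  req#4 t=0s: DENY
  req#5 t=0s: DENY
  req#6 t=0s: DENY
  req#7 t=1s: ALLOW
  req#8 t=1s: ALLOW
  req#9 t=1s: DENY
  req#10 t=1s: DENY
  req#11 t=1s: DENY

Answer: AADDDDAADDD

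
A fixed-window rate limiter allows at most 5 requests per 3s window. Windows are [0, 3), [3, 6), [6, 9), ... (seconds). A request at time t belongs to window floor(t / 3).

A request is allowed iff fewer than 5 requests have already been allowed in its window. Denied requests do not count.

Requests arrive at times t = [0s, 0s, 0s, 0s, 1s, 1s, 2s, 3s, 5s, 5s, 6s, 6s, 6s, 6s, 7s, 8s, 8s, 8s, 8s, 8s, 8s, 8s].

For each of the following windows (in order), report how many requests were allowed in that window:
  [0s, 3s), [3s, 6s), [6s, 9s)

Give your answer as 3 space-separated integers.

Answer: 5 3 5

Derivation:
Processing requests:
  req#1 t=0s (window 0): ALLOW
  req#2 t=0s (window 0): ALLOW
  req#3 t=0s (window 0): ALLOW
  req#4 t=0s (window 0): ALLOW
  req#5 t=1s (window 0): ALLOW
  req#6 t=1s (window 0): DENY
  req#7 t=2s (window 0): DENY
  req#8 t=3s (window 1): ALLOW
  req#9 t=5s (window 1): ALLOW
  req#10 t=5s (window 1): ALLOW
  req#11 t=6s (window 2): ALLOW
  req#12 t=6s (window 2): ALLOW
  req#13 t=6s (window 2): ALLOW
  req#14 t=6s (window 2): ALLOW
  req#15 t=7s (window 2): ALLOW
  req#16 t=8s (window 2): DENY
  req#17 t=8s (window 2): DENY
  req#18 t=8s (window 2): DENY
  req#19 t=8s (window 2): DENY
  req#20 t=8s (window 2): DENY
  req#21 t=8s (window 2): DENY
  req#22 t=8s (window 2): DENY

Allowed counts by window: 5 3 5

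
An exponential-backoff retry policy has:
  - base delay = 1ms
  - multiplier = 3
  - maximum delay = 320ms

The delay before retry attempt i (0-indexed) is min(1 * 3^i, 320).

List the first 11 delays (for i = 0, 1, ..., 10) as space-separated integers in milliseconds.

Answer: 1 3 9 27 81 243 320 320 320 320 320

Derivation:
Computing each delay:
  i=0: min(1*3^0, 320) = 1
  i=1: min(1*3^1, 320) = 3
  i=2: min(1*3^2, 320) = 9
  i=3: min(1*3^3, 320) = 27
  i=4: min(1*3^4, 320) = 81
  i=5: min(1*3^5, 320) = 243
  i=6: min(1*3^6, 320) = 320
  i=7: min(1*3^7, 320) = 320
  i=8: min(1*3^8, 320) = 320
  i=9: min(1*3^9, 320) = 320
  i=10: min(1*3^10, 320) = 320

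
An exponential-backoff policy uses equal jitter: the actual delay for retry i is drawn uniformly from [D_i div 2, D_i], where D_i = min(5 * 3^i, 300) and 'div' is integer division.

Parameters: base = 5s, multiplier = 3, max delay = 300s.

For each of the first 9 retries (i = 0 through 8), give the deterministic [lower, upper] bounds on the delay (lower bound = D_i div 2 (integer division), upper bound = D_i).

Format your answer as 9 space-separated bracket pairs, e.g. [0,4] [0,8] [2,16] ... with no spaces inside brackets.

Computing bounds per retry:
  i=0: D_i=min(5*3^0,300)=5, bounds=[2,5]
  i=1: D_i=min(5*3^1,300)=15, bounds=[7,15]
  i=2: D_i=min(5*3^2,300)=45, bounds=[22,45]
  i=3: D_i=min(5*3^3,300)=135, bounds=[67,135]
  i=4: D_i=min(5*3^4,300)=300, bounds=[150,300]
  i=5: D_i=min(5*3^5,300)=300, bounds=[150,300]
  i=6: D_i=min(5*3^6,300)=300, bounds=[150,300]
  i=7: D_i=min(5*3^7,300)=300, bounds=[150,300]
  i=8: D_i=min(5*3^8,300)=300, bounds=[150,300]

Answer: [2,5] [7,15] [22,45] [67,135] [150,300] [150,300] [150,300] [150,300] [150,300]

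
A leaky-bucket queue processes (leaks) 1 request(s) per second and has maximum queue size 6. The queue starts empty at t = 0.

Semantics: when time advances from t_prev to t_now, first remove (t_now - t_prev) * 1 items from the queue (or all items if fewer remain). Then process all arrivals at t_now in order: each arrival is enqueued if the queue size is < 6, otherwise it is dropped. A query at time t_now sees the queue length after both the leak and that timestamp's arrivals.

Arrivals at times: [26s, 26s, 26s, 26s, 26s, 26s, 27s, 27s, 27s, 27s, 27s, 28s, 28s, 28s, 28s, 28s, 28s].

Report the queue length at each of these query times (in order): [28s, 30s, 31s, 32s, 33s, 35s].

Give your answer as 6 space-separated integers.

Queue lengths at query times:
  query t=28s: backlog = 6
  query t=30s: backlog = 4
  query t=31s: backlog = 3
  query t=32s: backlog = 2
  query t=33s: backlog = 1
  query t=35s: backlog = 0

Answer: 6 4 3 2 1 0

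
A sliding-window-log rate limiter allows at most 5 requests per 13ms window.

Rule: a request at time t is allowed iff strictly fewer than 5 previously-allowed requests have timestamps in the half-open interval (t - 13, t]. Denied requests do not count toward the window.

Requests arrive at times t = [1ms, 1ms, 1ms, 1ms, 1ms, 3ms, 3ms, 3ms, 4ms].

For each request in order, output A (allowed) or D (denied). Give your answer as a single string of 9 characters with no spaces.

Tracking allowed requests in the window:
  req#1 t=1ms: ALLOW
  req#2 t=1ms: ALLOW
  req#3 t=1ms: ALLOW
  req#4 t=1ms: ALLOW
  req#5 t=1ms: ALLOW
  req#6 t=3ms: DENY
  req#7 t=3ms: DENY
  req#8 t=3ms: DENY
  req#9 t=4ms: DENY

Answer: AAAAADDDD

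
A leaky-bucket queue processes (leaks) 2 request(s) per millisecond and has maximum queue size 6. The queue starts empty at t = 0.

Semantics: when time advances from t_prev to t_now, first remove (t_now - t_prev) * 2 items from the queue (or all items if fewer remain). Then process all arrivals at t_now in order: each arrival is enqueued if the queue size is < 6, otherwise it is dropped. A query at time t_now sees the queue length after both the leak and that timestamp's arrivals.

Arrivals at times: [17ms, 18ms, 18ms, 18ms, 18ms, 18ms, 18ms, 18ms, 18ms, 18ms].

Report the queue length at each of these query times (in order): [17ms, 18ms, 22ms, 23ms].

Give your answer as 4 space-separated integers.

Queue lengths at query times:
  query t=17ms: backlog = 1
  query t=18ms: backlog = 6
  query t=22ms: backlog = 0
  query t=23ms: backlog = 0

Answer: 1 6 0 0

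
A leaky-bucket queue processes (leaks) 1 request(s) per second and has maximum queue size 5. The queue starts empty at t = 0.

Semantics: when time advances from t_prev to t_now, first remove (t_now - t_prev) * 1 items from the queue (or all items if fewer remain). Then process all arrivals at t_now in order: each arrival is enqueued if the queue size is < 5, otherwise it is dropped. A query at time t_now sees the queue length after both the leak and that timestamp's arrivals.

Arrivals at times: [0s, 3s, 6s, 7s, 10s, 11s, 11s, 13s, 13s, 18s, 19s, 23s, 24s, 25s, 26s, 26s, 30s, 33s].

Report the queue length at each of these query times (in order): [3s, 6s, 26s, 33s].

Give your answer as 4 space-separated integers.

Answer: 1 1 2 1

Derivation:
Queue lengths at query times:
  query t=3s: backlog = 1
  query t=6s: backlog = 1
  query t=26s: backlog = 2
  query t=33s: backlog = 1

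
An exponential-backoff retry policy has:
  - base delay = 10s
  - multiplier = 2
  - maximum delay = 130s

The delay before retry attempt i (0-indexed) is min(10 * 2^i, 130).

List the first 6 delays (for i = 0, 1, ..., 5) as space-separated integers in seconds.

Answer: 10 20 40 80 130 130

Derivation:
Computing each delay:
  i=0: min(10*2^0, 130) = 10
  i=1: min(10*2^1, 130) = 20
  i=2: min(10*2^2, 130) = 40
  i=3: min(10*2^3, 130) = 80
  i=4: min(10*2^4, 130) = 130
  i=5: min(10*2^5, 130) = 130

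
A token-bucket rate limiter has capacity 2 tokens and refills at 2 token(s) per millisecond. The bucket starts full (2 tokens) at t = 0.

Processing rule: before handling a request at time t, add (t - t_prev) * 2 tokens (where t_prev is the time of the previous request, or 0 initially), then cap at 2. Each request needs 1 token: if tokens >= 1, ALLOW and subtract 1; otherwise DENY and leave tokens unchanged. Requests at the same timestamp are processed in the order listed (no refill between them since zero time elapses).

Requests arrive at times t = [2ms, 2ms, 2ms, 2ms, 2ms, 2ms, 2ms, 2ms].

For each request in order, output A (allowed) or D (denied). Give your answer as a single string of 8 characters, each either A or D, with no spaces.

Answer: AADDDDDD

Derivation:
Simulating step by step:
  req#1 t=2ms: ALLOW
  req#2 t=2ms: ALLOW
  req#3 t=2ms: DENY
  req#4 t=2ms: DENY
  req#5 t=2ms: DENY
  req#6 t=2ms: DENY
  req#7 t=2ms: DENY
  req#8 t=2ms: DENY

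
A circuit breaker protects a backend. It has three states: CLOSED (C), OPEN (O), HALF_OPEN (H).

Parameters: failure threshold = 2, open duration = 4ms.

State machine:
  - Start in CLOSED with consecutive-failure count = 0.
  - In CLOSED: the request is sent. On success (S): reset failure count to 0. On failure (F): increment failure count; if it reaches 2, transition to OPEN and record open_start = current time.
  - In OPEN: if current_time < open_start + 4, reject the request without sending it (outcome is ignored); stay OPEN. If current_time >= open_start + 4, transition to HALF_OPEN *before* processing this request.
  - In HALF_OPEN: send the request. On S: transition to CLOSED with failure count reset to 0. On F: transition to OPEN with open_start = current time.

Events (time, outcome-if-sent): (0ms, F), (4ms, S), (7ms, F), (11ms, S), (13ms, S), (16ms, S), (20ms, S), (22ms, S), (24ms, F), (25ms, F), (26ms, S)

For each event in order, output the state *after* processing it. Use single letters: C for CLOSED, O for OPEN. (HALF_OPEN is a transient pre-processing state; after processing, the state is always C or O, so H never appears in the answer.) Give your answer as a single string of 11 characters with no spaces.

State after each event:
  event#1 t=0ms outcome=F: state=CLOSED
  event#2 t=4ms outcome=S: state=CLOSED
  event#3 t=7ms outcome=F: state=CLOSED
  event#4 t=11ms outcome=S: state=CLOSED
  event#5 t=13ms outcome=S: state=CLOSED
  event#6 t=16ms outcome=S: state=CLOSED
  event#7 t=20ms outcome=S: state=CLOSED
  event#8 t=22ms outcome=S: state=CLOSED
  event#9 t=24ms outcome=F: state=CLOSED
  event#10 t=25ms outcome=F: state=OPEN
  event#11 t=26ms outcome=S: state=OPEN

Answer: CCCCCCCCCOO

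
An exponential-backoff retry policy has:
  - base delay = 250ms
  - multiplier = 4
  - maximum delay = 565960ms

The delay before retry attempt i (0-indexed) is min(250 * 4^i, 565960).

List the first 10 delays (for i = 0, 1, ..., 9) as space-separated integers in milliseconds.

Answer: 250 1000 4000 16000 64000 256000 565960 565960 565960 565960

Derivation:
Computing each delay:
  i=0: min(250*4^0, 565960) = 250
  i=1: min(250*4^1, 565960) = 1000
  i=2: min(250*4^2, 565960) = 4000
  i=3: min(250*4^3, 565960) = 16000
  i=4: min(250*4^4, 565960) = 64000
  i=5: min(250*4^5, 565960) = 256000
  i=6: min(250*4^6, 565960) = 565960
  i=7: min(250*4^7, 565960) = 565960
  i=8: min(250*4^8, 565960) = 565960
  i=9: min(250*4^9, 565960) = 565960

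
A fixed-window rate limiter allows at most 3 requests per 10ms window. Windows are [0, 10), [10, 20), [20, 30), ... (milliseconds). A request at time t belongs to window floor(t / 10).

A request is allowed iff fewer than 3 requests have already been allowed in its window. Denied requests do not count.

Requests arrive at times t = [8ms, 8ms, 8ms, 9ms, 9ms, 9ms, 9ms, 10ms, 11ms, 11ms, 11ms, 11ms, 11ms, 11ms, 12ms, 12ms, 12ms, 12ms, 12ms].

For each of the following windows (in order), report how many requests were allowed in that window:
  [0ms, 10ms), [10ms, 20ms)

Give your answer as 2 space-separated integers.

Answer: 3 3

Derivation:
Processing requests:
  req#1 t=8ms (window 0): ALLOW
  req#2 t=8ms (window 0): ALLOW
  req#3 t=8ms (window 0): ALLOW
  req#4 t=9ms (window 0): DENY
  req#5 t=9ms (window 0): DENY
  req#6 t=9ms (window 0): DENY
  req#7 t=9ms (window 0): DENY
  req#8 t=10ms (window 1): ALLOW
  req#9 t=11ms (window 1): ALLOW
  req#10 t=11ms (window 1): ALLOW
  req#11 t=11ms (window 1): DENY
  req#12 t=11ms (window 1): DENY
  req#13 t=11ms (window 1): DENY
  req#14 t=11ms (window 1): DENY
  req#15 t=12ms (window 1): DENY
  req#16 t=12ms (window 1): DENY
  req#17 t=12ms (window 1): DENY
  req#18 t=12ms (window 1): DENY
  req#19 t=12ms (window 1): DENY

Allowed counts by window: 3 3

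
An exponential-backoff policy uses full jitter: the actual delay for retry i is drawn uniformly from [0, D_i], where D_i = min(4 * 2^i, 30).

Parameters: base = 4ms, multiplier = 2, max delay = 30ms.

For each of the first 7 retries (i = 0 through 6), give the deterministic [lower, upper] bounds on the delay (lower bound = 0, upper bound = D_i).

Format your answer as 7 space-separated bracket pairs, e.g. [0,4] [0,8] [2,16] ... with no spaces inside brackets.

Computing bounds per retry:
  i=0: D_i=min(4*2^0,30)=4, bounds=[0,4]
  i=1: D_i=min(4*2^1,30)=8, bounds=[0,8]
  i=2: D_i=min(4*2^2,30)=16, bounds=[0,16]
  i=3: D_i=min(4*2^3,30)=30, bounds=[0,30]
  i=4: D_i=min(4*2^4,30)=30, bounds=[0,30]
  i=5: D_i=min(4*2^5,30)=30, bounds=[0,30]
  i=6: D_i=min(4*2^6,30)=30, bounds=[0,30]

Answer: [0,4] [0,8] [0,16] [0,30] [0,30] [0,30] [0,30]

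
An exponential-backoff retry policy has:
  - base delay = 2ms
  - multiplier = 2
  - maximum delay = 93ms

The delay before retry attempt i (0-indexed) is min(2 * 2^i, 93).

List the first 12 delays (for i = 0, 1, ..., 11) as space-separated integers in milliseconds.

Answer: 2 4 8 16 32 64 93 93 93 93 93 93

Derivation:
Computing each delay:
  i=0: min(2*2^0, 93) = 2
  i=1: min(2*2^1, 93) = 4
  i=2: min(2*2^2, 93) = 8
  i=3: min(2*2^3, 93) = 16
  i=4: min(2*2^4, 93) = 32
  i=5: min(2*2^5, 93) = 64
  i=6: min(2*2^6, 93) = 93
  i=7: min(2*2^7, 93) = 93
  i=8: min(2*2^8, 93) = 93
  i=9: min(2*2^9, 93) = 93
  i=10: min(2*2^10, 93) = 93
  i=11: min(2*2^11, 93) = 93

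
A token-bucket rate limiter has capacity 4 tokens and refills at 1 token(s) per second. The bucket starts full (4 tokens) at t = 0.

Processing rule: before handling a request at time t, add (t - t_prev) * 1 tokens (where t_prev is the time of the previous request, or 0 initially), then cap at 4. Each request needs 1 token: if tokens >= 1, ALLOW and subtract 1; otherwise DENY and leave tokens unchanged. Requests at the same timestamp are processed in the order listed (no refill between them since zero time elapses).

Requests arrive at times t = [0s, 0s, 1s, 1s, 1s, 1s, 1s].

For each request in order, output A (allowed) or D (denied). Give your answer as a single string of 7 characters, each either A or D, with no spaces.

Answer: AAAAADD

Derivation:
Simulating step by step:
  req#1 t=0s: ALLOW
  req#2 t=0s: ALLOW
  req#3 t=1s: ALLOW
  req#4 t=1s: ALLOW
  req#5 t=1s: ALLOW
  req#6 t=1s: DENY
  req#7 t=1s: DENY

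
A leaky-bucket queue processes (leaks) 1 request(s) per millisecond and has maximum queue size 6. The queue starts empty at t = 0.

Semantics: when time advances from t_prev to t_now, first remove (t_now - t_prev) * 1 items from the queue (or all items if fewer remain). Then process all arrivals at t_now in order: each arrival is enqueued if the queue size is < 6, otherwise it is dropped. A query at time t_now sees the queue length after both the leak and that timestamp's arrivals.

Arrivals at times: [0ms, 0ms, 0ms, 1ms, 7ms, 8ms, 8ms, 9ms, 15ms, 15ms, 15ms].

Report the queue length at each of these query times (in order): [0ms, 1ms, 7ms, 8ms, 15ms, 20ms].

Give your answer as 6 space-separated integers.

Answer: 3 3 1 2 3 0

Derivation:
Queue lengths at query times:
  query t=0ms: backlog = 3
  query t=1ms: backlog = 3
  query t=7ms: backlog = 1
  query t=8ms: backlog = 2
  query t=15ms: backlog = 3
  query t=20ms: backlog = 0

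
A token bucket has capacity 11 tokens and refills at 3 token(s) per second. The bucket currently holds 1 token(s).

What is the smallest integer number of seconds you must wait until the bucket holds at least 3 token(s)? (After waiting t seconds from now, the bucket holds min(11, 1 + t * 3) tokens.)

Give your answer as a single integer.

Answer: 1

Derivation:
Need 1 + t * 3 >= 3, so t >= 2/3.
Smallest integer t = ceil(2/3) = 1.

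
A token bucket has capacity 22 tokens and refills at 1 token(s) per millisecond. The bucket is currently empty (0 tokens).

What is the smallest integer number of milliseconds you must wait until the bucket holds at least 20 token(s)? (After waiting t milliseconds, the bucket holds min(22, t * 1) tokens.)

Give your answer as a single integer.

Need t * 1 >= 20, so t >= 20/1.
Smallest integer t = ceil(20/1) = 20.

Answer: 20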